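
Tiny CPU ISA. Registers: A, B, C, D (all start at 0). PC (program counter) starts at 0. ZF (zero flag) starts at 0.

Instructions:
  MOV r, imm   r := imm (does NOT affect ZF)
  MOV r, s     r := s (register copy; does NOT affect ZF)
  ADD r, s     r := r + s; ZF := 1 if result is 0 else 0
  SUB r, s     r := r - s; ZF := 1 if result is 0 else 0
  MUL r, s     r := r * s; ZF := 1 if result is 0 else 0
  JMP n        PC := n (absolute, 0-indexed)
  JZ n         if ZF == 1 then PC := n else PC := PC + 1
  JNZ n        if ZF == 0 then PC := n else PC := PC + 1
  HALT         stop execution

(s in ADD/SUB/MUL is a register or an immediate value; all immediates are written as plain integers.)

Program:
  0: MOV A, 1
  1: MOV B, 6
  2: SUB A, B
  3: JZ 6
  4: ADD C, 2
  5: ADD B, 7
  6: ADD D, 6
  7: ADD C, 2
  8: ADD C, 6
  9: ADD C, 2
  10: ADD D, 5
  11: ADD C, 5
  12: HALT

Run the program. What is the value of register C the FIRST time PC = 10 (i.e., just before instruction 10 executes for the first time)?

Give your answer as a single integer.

Step 1: PC=0 exec 'MOV A, 1'. After: A=1 B=0 C=0 D=0 ZF=0 PC=1
Step 2: PC=1 exec 'MOV B, 6'. After: A=1 B=6 C=0 D=0 ZF=0 PC=2
Step 3: PC=2 exec 'SUB A, B'. After: A=-5 B=6 C=0 D=0 ZF=0 PC=3
Step 4: PC=3 exec 'JZ 6'. After: A=-5 B=6 C=0 D=0 ZF=0 PC=4
Step 5: PC=4 exec 'ADD C, 2'. After: A=-5 B=6 C=2 D=0 ZF=0 PC=5
Step 6: PC=5 exec 'ADD B, 7'. After: A=-5 B=13 C=2 D=0 ZF=0 PC=6
Step 7: PC=6 exec 'ADD D, 6'. After: A=-5 B=13 C=2 D=6 ZF=0 PC=7
Step 8: PC=7 exec 'ADD C, 2'. After: A=-5 B=13 C=4 D=6 ZF=0 PC=8
Step 9: PC=8 exec 'ADD C, 6'. After: A=-5 B=13 C=10 D=6 ZF=0 PC=9
Step 10: PC=9 exec 'ADD C, 2'. After: A=-5 B=13 C=12 D=6 ZF=0 PC=10
First time PC=10: C=12

12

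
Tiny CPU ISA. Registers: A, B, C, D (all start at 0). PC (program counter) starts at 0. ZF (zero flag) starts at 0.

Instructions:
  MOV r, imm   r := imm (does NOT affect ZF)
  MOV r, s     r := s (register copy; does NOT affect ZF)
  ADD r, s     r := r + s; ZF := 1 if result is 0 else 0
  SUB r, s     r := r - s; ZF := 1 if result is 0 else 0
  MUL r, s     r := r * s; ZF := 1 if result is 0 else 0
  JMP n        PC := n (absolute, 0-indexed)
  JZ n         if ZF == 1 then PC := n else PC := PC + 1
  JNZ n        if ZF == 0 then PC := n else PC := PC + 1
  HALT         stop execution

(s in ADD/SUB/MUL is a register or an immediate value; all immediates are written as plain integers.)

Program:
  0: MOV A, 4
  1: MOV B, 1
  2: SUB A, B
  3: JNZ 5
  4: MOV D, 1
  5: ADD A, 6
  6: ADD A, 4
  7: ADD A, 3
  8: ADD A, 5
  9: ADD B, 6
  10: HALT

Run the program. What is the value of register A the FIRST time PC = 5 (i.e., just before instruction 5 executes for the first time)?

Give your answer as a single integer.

Step 1: PC=0 exec 'MOV A, 4'. After: A=4 B=0 C=0 D=0 ZF=0 PC=1
Step 2: PC=1 exec 'MOV B, 1'. After: A=4 B=1 C=0 D=0 ZF=0 PC=2
Step 3: PC=2 exec 'SUB A, B'. After: A=3 B=1 C=0 D=0 ZF=0 PC=3
Step 4: PC=3 exec 'JNZ 5'. After: A=3 B=1 C=0 D=0 ZF=0 PC=5
First time PC=5: A=3

3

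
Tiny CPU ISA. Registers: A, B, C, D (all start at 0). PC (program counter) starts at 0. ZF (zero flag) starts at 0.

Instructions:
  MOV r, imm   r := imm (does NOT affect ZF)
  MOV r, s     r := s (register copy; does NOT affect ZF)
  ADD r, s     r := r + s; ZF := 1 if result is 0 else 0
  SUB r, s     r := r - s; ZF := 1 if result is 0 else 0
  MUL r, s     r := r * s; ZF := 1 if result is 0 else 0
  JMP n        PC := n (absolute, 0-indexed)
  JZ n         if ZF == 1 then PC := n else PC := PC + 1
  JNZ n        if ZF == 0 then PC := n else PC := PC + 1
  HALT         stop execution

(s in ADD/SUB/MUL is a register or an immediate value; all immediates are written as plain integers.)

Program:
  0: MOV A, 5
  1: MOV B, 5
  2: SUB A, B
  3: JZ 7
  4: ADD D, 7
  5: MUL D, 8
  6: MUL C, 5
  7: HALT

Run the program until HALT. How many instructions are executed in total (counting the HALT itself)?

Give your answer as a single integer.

Answer: 5

Derivation:
Step 1: PC=0 exec 'MOV A, 5'. After: A=5 B=0 C=0 D=0 ZF=0 PC=1
Step 2: PC=1 exec 'MOV B, 5'. After: A=5 B=5 C=0 D=0 ZF=0 PC=2
Step 3: PC=2 exec 'SUB A, B'. After: A=0 B=5 C=0 D=0 ZF=1 PC=3
Step 4: PC=3 exec 'JZ 7'. After: A=0 B=5 C=0 D=0 ZF=1 PC=7
Step 5: PC=7 exec 'HALT'. After: A=0 B=5 C=0 D=0 ZF=1 PC=7 HALTED
Total instructions executed: 5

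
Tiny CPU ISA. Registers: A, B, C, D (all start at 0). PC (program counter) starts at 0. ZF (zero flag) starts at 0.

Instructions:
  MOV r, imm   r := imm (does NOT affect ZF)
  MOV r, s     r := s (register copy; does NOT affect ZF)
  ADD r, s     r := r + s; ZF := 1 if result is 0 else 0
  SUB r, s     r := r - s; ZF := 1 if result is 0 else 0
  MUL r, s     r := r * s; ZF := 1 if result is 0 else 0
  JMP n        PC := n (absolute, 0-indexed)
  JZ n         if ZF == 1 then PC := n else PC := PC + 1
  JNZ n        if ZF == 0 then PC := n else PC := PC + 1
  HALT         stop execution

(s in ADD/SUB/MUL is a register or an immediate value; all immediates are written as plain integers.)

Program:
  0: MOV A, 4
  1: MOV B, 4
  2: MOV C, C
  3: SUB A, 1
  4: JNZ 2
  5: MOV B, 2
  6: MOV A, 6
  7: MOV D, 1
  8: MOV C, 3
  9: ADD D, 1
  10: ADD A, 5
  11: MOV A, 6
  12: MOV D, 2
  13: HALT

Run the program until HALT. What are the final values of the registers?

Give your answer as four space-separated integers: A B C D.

Step 1: PC=0 exec 'MOV A, 4'. After: A=4 B=0 C=0 D=0 ZF=0 PC=1
Step 2: PC=1 exec 'MOV B, 4'. After: A=4 B=4 C=0 D=0 ZF=0 PC=2
Step 3: PC=2 exec 'MOV C, C'. After: A=4 B=4 C=0 D=0 ZF=0 PC=3
Step 4: PC=3 exec 'SUB A, 1'. After: A=3 B=4 C=0 D=0 ZF=0 PC=4
Step 5: PC=4 exec 'JNZ 2'. After: A=3 B=4 C=0 D=0 ZF=0 PC=2
Step 6: PC=2 exec 'MOV C, C'. After: A=3 B=4 C=0 D=0 ZF=0 PC=3
Step 7: PC=3 exec 'SUB A, 1'. After: A=2 B=4 C=0 D=0 ZF=0 PC=4
Step 8: PC=4 exec 'JNZ 2'. After: A=2 B=4 C=0 D=0 ZF=0 PC=2
Step 9: PC=2 exec 'MOV C, C'. After: A=2 B=4 C=0 D=0 ZF=0 PC=3
Step 10: PC=3 exec 'SUB A, 1'. After: A=1 B=4 C=0 D=0 ZF=0 PC=4
Step 11: PC=4 exec 'JNZ 2'. After: A=1 B=4 C=0 D=0 ZF=0 PC=2
Step 12: PC=2 exec 'MOV C, C'. After: A=1 B=4 C=0 D=0 ZF=0 PC=3
Step 13: PC=3 exec 'SUB A, 1'. After: A=0 B=4 C=0 D=0 ZF=1 PC=4
Step 14: PC=4 exec 'JNZ 2'. After: A=0 B=4 C=0 D=0 ZF=1 PC=5
Step 15: PC=5 exec 'MOV B, 2'. After: A=0 B=2 C=0 D=0 ZF=1 PC=6
Step 16: PC=6 exec 'MOV A, 6'. After: A=6 B=2 C=0 D=0 ZF=1 PC=7
Step 17: PC=7 exec 'MOV D, 1'. After: A=6 B=2 C=0 D=1 ZF=1 PC=8
Step 18: PC=8 exec 'MOV C, 3'. After: A=6 B=2 C=3 D=1 ZF=1 PC=9
Step 19: PC=9 exec 'ADD D, 1'. After: A=6 B=2 C=3 D=2 ZF=0 PC=10
Step 20: PC=10 exec 'ADD A, 5'. After: A=11 B=2 C=3 D=2 ZF=0 PC=11
Step 21: PC=11 exec 'MOV A, 6'. After: A=6 B=2 C=3 D=2 ZF=0 PC=12
Step 22: PC=12 exec 'MOV D, 2'. After: A=6 B=2 C=3 D=2 ZF=0 PC=13
Step 23: PC=13 exec 'HALT'. After: A=6 B=2 C=3 D=2 ZF=0 PC=13 HALTED

Answer: 6 2 3 2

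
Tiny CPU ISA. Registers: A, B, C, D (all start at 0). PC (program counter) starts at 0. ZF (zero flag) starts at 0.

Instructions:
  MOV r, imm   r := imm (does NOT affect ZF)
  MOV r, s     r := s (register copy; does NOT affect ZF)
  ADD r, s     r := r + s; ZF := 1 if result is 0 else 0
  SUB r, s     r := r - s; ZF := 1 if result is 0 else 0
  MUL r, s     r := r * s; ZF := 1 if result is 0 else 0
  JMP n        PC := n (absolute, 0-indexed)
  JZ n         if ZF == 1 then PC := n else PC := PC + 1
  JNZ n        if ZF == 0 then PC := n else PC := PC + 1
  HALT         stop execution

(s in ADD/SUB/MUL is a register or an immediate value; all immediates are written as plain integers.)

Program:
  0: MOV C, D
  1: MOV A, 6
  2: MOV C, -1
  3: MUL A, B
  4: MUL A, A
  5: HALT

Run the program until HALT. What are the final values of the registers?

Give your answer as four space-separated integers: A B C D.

Step 1: PC=0 exec 'MOV C, D'. After: A=0 B=0 C=0 D=0 ZF=0 PC=1
Step 2: PC=1 exec 'MOV A, 6'. After: A=6 B=0 C=0 D=0 ZF=0 PC=2
Step 3: PC=2 exec 'MOV C, -1'. After: A=6 B=0 C=-1 D=0 ZF=0 PC=3
Step 4: PC=3 exec 'MUL A, B'. After: A=0 B=0 C=-1 D=0 ZF=1 PC=4
Step 5: PC=4 exec 'MUL A, A'. After: A=0 B=0 C=-1 D=0 ZF=1 PC=5
Step 6: PC=5 exec 'HALT'. After: A=0 B=0 C=-1 D=0 ZF=1 PC=5 HALTED

Answer: 0 0 -1 0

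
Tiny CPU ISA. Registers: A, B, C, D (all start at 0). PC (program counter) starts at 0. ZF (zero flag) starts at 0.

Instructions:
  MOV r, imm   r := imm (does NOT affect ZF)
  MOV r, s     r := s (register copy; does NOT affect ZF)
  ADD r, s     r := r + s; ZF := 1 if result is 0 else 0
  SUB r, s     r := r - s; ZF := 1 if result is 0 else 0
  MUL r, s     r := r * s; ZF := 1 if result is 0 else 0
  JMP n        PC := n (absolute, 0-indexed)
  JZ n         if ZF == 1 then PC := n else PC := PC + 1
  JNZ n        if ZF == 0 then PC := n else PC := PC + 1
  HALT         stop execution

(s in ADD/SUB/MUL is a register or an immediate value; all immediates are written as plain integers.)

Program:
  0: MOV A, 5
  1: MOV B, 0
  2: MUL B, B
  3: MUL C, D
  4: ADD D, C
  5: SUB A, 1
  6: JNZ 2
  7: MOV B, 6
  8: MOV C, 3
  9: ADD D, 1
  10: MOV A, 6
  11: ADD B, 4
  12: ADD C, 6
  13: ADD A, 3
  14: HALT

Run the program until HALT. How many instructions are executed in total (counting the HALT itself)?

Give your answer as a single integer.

Step 1: PC=0 exec 'MOV A, 5'. After: A=5 B=0 C=0 D=0 ZF=0 PC=1
Step 2: PC=1 exec 'MOV B, 0'. After: A=5 B=0 C=0 D=0 ZF=0 PC=2
Step 3: PC=2 exec 'MUL B, B'. After: A=5 B=0 C=0 D=0 ZF=1 PC=3
Step 4: PC=3 exec 'MUL C, D'. After: A=5 B=0 C=0 D=0 ZF=1 PC=4
Step 5: PC=4 exec 'ADD D, C'. After: A=5 B=0 C=0 D=0 ZF=1 PC=5
Step 6: PC=5 exec 'SUB A, 1'. After: A=4 B=0 C=0 D=0 ZF=0 PC=6
Step 7: PC=6 exec 'JNZ 2'. After: A=4 B=0 C=0 D=0 ZF=0 PC=2
Step 8: PC=2 exec 'MUL B, B'. After: A=4 B=0 C=0 D=0 ZF=1 PC=3
Step 9: PC=3 exec 'MUL C, D'. After: A=4 B=0 C=0 D=0 ZF=1 PC=4
Step 10: PC=4 exec 'ADD D, C'. After: A=4 B=0 C=0 D=0 ZF=1 PC=5
Step 11: PC=5 exec 'SUB A, 1'. After: A=3 B=0 C=0 D=0 ZF=0 PC=6
Step 12: PC=6 exec 'JNZ 2'. After: A=3 B=0 C=0 D=0 ZF=0 PC=2
Step 13: PC=2 exec 'MUL B, B'. After: A=3 B=0 C=0 D=0 ZF=1 PC=3
Step 14: PC=3 exec 'MUL C, D'. After: A=3 B=0 C=0 D=0 ZF=1 PC=4
Step 15: PC=4 exec 'ADD D, C'. After: A=3 B=0 C=0 D=0 ZF=1 PC=5
Step 16: PC=5 exec 'SUB A, 1'. After: A=2 B=0 C=0 D=0 ZF=0 PC=6
Step 17: PC=6 exec 'JNZ 2'. After: A=2 B=0 C=0 D=0 ZF=0 PC=2
Step 18: PC=2 exec 'MUL B, B'. After: A=2 B=0 C=0 D=0 ZF=1 PC=3
Step 19: PC=3 exec 'MUL C, D'. After: A=2 B=0 C=0 D=0 ZF=1 PC=4
Step 20: PC=4 exec 'ADD D, C'. After: A=2 B=0 C=0 D=0 ZF=1 PC=5
Step 21: PC=5 exec 'SUB A, 1'. After: A=1 B=0 C=0 D=0 ZF=0 PC=6
Step 22: PC=6 exec 'JNZ 2'. After: A=1 B=0 C=0 D=0 ZF=0 PC=2
Step 23: PC=2 exec 'MUL B, B'. After: A=1 B=0 C=0 D=0 ZF=1 PC=3
Step 24: PC=3 exec 'MUL C, D'. After: A=1 B=0 C=0 D=0 ZF=1 PC=4
Step 25: PC=4 exec 'ADD D, C'. After: A=1 B=0 C=0 D=0 ZF=1 PC=5
Step 26: PC=5 exec 'SUB A, 1'. After: A=0 B=0 C=0 D=0 ZF=1 PC=6
Step 27: PC=6 exec 'JNZ 2'. After: A=0 B=0 C=0 D=0 ZF=1 PC=7
Step 28: PC=7 exec 'MOV B, 6'. After: A=0 B=6 C=0 D=0 ZF=1 PC=8
Step 29: PC=8 exec 'MOV C, 3'. After: A=0 B=6 C=3 D=0 ZF=1 PC=9
Step 30: PC=9 exec 'ADD D, 1'. After: A=0 B=6 C=3 D=1 ZF=0 PC=10
Step 31: PC=10 exec 'MOV A, 6'. After: A=6 B=6 C=3 D=1 ZF=0 PC=11
Step 32: PC=11 exec 'ADD B, 4'. After: A=6 B=10 C=3 D=1 ZF=0 PC=12
Step 33: PC=12 exec 'ADD C, 6'. After: A=6 B=10 C=9 D=1 ZF=0 PC=13
Step 34: PC=13 exec 'ADD A, 3'. After: A=9 B=10 C=9 D=1 ZF=0 PC=14
Step 35: PC=14 exec 'HALT'. After: A=9 B=10 C=9 D=1 ZF=0 PC=14 HALTED
Total instructions executed: 35

Answer: 35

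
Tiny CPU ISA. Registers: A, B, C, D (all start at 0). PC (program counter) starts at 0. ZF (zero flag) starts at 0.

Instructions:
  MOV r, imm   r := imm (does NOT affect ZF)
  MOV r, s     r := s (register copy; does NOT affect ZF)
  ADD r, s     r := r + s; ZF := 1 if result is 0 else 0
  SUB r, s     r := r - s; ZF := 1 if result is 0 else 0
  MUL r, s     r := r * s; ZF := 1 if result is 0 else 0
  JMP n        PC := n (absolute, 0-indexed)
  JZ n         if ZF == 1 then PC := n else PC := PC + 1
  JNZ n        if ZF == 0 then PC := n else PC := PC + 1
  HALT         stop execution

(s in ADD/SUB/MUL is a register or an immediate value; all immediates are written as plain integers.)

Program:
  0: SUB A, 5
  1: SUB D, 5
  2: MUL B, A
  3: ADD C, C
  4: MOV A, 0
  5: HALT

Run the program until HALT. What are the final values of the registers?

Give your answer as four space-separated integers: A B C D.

Step 1: PC=0 exec 'SUB A, 5'. After: A=-5 B=0 C=0 D=0 ZF=0 PC=1
Step 2: PC=1 exec 'SUB D, 5'. After: A=-5 B=0 C=0 D=-5 ZF=0 PC=2
Step 3: PC=2 exec 'MUL B, A'. After: A=-5 B=0 C=0 D=-5 ZF=1 PC=3
Step 4: PC=3 exec 'ADD C, C'. After: A=-5 B=0 C=0 D=-5 ZF=1 PC=4
Step 5: PC=4 exec 'MOV A, 0'. After: A=0 B=0 C=0 D=-5 ZF=1 PC=5
Step 6: PC=5 exec 'HALT'. After: A=0 B=0 C=0 D=-5 ZF=1 PC=5 HALTED

Answer: 0 0 0 -5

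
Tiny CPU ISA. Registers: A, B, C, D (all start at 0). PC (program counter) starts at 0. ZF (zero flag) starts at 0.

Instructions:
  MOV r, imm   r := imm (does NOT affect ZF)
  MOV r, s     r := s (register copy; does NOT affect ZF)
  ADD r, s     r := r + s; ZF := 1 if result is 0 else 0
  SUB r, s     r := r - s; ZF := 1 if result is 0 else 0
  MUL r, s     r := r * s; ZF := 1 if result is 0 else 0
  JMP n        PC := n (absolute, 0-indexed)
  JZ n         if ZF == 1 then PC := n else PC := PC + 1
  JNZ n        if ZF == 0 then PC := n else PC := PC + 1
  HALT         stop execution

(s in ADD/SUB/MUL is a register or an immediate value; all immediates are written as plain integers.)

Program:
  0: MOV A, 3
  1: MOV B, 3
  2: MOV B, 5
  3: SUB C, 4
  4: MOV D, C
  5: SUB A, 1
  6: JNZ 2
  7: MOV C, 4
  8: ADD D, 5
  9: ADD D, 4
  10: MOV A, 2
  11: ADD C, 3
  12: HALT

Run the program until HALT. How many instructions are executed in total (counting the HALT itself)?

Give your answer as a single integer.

Answer: 23

Derivation:
Step 1: PC=0 exec 'MOV A, 3'. After: A=3 B=0 C=0 D=0 ZF=0 PC=1
Step 2: PC=1 exec 'MOV B, 3'. After: A=3 B=3 C=0 D=0 ZF=0 PC=2
Step 3: PC=2 exec 'MOV B, 5'. After: A=3 B=5 C=0 D=0 ZF=0 PC=3
Step 4: PC=3 exec 'SUB C, 4'. After: A=3 B=5 C=-4 D=0 ZF=0 PC=4
Step 5: PC=4 exec 'MOV D, C'. After: A=3 B=5 C=-4 D=-4 ZF=0 PC=5
Step 6: PC=5 exec 'SUB A, 1'. After: A=2 B=5 C=-4 D=-4 ZF=0 PC=6
Step 7: PC=6 exec 'JNZ 2'. After: A=2 B=5 C=-4 D=-4 ZF=0 PC=2
Step 8: PC=2 exec 'MOV B, 5'. After: A=2 B=5 C=-4 D=-4 ZF=0 PC=3
Step 9: PC=3 exec 'SUB C, 4'. After: A=2 B=5 C=-8 D=-4 ZF=0 PC=4
Step 10: PC=4 exec 'MOV D, C'. After: A=2 B=5 C=-8 D=-8 ZF=0 PC=5
Step 11: PC=5 exec 'SUB A, 1'. After: A=1 B=5 C=-8 D=-8 ZF=0 PC=6
Step 12: PC=6 exec 'JNZ 2'. After: A=1 B=5 C=-8 D=-8 ZF=0 PC=2
Step 13: PC=2 exec 'MOV B, 5'. After: A=1 B=5 C=-8 D=-8 ZF=0 PC=3
Step 14: PC=3 exec 'SUB C, 4'. After: A=1 B=5 C=-12 D=-8 ZF=0 PC=4
Step 15: PC=4 exec 'MOV D, C'. After: A=1 B=5 C=-12 D=-12 ZF=0 PC=5
Step 16: PC=5 exec 'SUB A, 1'. After: A=0 B=5 C=-12 D=-12 ZF=1 PC=6
Step 17: PC=6 exec 'JNZ 2'. After: A=0 B=5 C=-12 D=-12 ZF=1 PC=7
Step 18: PC=7 exec 'MOV C, 4'. After: A=0 B=5 C=4 D=-12 ZF=1 PC=8
Step 19: PC=8 exec 'ADD D, 5'. After: A=0 B=5 C=4 D=-7 ZF=0 PC=9
Step 20: PC=9 exec 'ADD D, 4'. After: A=0 B=5 C=4 D=-3 ZF=0 PC=10
Step 21: PC=10 exec 'MOV A, 2'. After: A=2 B=5 C=4 D=-3 ZF=0 PC=11
Step 22: PC=11 exec 'ADD C, 3'. After: A=2 B=5 C=7 D=-3 ZF=0 PC=12
Step 23: PC=12 exec 'HALT'. After: A=2 B=5 C=7 D=-3 ZF=0 PC=12 HALTED
Total instructions executed: 23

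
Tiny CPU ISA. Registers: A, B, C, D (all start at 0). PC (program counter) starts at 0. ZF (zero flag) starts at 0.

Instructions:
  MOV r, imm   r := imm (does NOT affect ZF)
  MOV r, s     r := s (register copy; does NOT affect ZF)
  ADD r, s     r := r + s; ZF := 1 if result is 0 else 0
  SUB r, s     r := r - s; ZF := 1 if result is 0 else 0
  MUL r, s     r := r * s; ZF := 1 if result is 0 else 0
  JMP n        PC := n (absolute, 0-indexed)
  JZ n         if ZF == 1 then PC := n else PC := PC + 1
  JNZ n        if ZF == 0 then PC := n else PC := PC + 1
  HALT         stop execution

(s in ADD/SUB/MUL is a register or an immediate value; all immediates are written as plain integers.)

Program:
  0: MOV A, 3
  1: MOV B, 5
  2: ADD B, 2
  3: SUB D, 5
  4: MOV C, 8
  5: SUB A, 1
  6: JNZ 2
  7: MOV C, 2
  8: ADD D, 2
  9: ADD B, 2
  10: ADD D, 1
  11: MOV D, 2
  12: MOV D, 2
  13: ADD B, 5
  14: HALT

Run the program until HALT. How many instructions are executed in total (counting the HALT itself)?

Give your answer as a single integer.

Step 1: PC=0 exec 'MOV A, 3'. After: A=3 B=0 C=0 D=0 ZF=0 PC=1
Step 2: PC=1 exec 'MOV B, 5'. After: A=3 B=5 C=0 D=0 ZF=0 PC=2
Step 3: PC=2 exec 'ADD B, 2'. After: A=3 B=7 C=0 D=0 ZF=0 PC=3
Step 4: PC=3 exec 'SUB D, 5'. After: A=3 B=7 C=0 D=-5 ZF=0 PC=4
Step 5: PC=4 exec 'MOV C, 8'. After: A=3 B=7 C=8 D=-5 ZF=0 PC=5
Step 6: PC=5 exec 'SUB A, 1'. After: A=2 B=7 C=8 D=-5 ZF=0 PC=6
Step 7: PC=6 exec 'JNZ 2'. After: A=2 B=7 C=8 D=-5 ZF=0 PC=2
Step 8: PC=2 exec 'ADD B, 2'. After: A=2 B=9 C=8 D=-5 ZF=0 PC=3
Step 9: PC=3 exec 'SUB D, 5'. After: A=2 B=9 C=8 D=-10 ZF=0 PC=4
Step 10: PC=4 exec 'MOV C, 8'. After: A=2 B=9 C=8 D=-10 ZF=0 PC=5
Step 11: PC=5 exec 'SUB A, 1'. After: A=1 B=9 C=8 D=-10 ZF=0 PC=6
Step 12: PC=6 exec 'JNZ 2'. After: A=1 B=9 C=8 D=-10 ZF=0 PC=2
Step 13: PC=2 exec 'ADD B, 2'. After: A=1 B=11 C=8 D=-10 ZF=0 PC=3
Step 14: PC=3 exec 'SUB D, 5'. After: A=1 B=11 C=8 D=-15 ZF=0 PC=4
Step 15: PC=4 exec 'MOV C, 8'. After: A=1 B=11 C=8 D=-15 ZF=0 PC=5
Step 16: PC=5 exec 'SUB A, 1'. After: A=0 B=11 C=8 D=-15 ZF=1 PC=6
Step 17: PC=6 exec 'JNZ 2'. After: A=0 B=11 C=8 D=-15 ZF=1 PC=7
Step 18: PC=7 exec 'MOV C, 2'. After: A=0 B=11 C=2 D=-15 ZF=1 PC=8
Step 19: PC=8 exec 'ADD D, 2'. After: A=0 B=11 C=2 D=-13 ZF=0 PC=9
Step 20: PC=9 exec 'ADD B, 2'. After: A=0 B=13 C=2 D=-13 ZF=0 PC=10
Step 21: PC=10 exec 'ADD D, 1'. After: A=0 B=13 C=2 D=-12 ZF=0 PC=11
Step 22: PC=11 exec 'MOV D, 2'. After: A=0 B=13 C=2 D=2 ZF=0 PC=12
Step 23: PC=12 exec 'MOV D, 2'. After: A=0 B=13 C=2 D=2 ZF=0 PC=13
Step 24: PC=13 exec 'ADD B, 5'. After: A=0 B=18 C=2 D=2 ZF=0 PC=14
Step 25: PC=14 exec 'HALT'. After: A=0 B=18 C=2 D=2 ZF=0 PC=14 HALTED
Total instructions executed: 25

Answer: 25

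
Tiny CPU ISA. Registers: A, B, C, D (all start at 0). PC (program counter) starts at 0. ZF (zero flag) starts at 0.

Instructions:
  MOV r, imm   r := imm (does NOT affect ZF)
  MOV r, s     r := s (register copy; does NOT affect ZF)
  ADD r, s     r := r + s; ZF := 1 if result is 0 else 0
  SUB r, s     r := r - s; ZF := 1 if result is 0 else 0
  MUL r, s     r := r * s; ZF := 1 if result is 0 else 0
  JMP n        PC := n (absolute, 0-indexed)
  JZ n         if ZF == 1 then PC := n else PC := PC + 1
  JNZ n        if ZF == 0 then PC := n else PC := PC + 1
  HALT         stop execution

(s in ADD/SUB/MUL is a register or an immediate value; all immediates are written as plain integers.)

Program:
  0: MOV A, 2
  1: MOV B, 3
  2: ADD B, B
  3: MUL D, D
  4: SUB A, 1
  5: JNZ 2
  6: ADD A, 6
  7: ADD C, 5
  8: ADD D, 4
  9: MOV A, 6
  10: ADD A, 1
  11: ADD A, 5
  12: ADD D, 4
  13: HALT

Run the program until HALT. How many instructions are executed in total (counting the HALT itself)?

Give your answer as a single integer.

Step 1: PC=0 exec 'MOV A, 2'. After: A=2 B=0 C=0 D=0 ZF=0 PC=1
Step 2: PC=1 exec 'MOV B, 3'. After: A=2 B=3 C=0 D=0 ZF=0 PC=2
Step 3: PC=2 exec 'ADD B, B'. After: A=2 B=6 C=0 D=0 ZF=0 PC=3
Step 4: PC=3 exec 'MUL D, D'. After: A=2 B=6 C=0 D=0 ZF=1 PC=4
Step 5: PC=4 exec 'SUB A, 1'. After: A=1 B=6 C=0 D=0 ZF=0 PC=5
Step 6: PC=5 exec 'JNZ 2'. After: A=1 B=6 C=0 D=0 ZF=0 PC=2
Step 7: PC=2 exec 'ADD B, B'. After: A=1 B=12 C=0 D=0 ZF=0 PC=3
Step 8: PC=3 exec 'MUL D, D'. After: A=1 B=12 C=0 D=0 ZF=1 PC=4
Step 9: PC=4 exec 'SUB A, 1'. After: A=0 B=12 C=0 D=0 ZF=1 PC=5
Step 10: PC=5 exec 'JNZ 2'. After: A=0 B=12 C=0 D=0 ZF=1 PC=6
Step 11: PC=6 exec 'ADD A, 6'. After: A=6 B=12 C=0 D=0 ZF=0 PC=7
Step 12: PC=7 exec 'ADD C, 5'. After: A=6 B=12 C=5 D=0 ZF=0 PC=8
Step 13: PC=8 exec 'ADD D, 4'. After: A=6 B=12 C=5 D=4 ZF=0 PC=9
Step 14: PC=9 exec 'MOV A, 6'. After: A=6 B=12 C=5 D=4 ZF=0 PC=10
Step 15: PC=10 exec 'ADD A, 1'. After: A=7 B=12 C=5 D=4 ZF=0 PC=11
Step 16: PC=11 exec 'ADD A, 5'. After: A=12 B=12 C=5 D=4 ZF=0 PC=12
Step 17: PC=12 exec 'ADD D, 4'. After: A=12 B=12 C=5 D=8 ZF=0 PC=13
Step 18: PC=13 exec 'HALT'. After: A=12 B=12 C=5 D=8 ZF=0 PC=13 HALTED
Total instructions executed: 18

Answer: 18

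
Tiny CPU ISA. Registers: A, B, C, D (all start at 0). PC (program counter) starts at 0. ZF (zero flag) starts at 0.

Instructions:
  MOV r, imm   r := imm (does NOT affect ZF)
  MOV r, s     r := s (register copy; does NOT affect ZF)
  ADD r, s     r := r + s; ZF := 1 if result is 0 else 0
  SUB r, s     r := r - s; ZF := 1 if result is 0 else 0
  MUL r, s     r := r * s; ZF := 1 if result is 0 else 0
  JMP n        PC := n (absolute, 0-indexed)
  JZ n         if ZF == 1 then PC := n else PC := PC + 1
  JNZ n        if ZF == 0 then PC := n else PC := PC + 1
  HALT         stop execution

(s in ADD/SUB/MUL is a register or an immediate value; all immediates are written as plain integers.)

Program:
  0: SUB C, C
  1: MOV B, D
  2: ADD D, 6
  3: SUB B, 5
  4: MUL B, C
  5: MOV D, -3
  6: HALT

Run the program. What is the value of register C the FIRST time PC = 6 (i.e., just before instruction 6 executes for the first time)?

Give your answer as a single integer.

Step 1: PC=0 exec 'SUB C, C'. After: A=0 B=0 C=0 D=0 ZF=1 PC=1
Step 2: PC=1 exec 'MOV B, D'. After: A=0 B=0 C=0 D=0 ZF=1 PC=2
Step 3: PC=2 exec 'ADD D, 6'. After: A=0 B=0 C=0 D=6 ZF=0 PC=3
Step 4: PC=3 exec 'SUB B, 5'. After: A=0 B=-5 C=0 D=6 ZF=0 PC=4
Step 5: PC=4 exec 'MUL B, C'. After: A=0 B=0 C=0 D=6 ZF=1 PC=5
Step 6: PC=5 exec 'MOV D, -3'. After: A=0 B=0 C=0 D=-3 ZF=1 PC=6
First time PC=6: C=0

0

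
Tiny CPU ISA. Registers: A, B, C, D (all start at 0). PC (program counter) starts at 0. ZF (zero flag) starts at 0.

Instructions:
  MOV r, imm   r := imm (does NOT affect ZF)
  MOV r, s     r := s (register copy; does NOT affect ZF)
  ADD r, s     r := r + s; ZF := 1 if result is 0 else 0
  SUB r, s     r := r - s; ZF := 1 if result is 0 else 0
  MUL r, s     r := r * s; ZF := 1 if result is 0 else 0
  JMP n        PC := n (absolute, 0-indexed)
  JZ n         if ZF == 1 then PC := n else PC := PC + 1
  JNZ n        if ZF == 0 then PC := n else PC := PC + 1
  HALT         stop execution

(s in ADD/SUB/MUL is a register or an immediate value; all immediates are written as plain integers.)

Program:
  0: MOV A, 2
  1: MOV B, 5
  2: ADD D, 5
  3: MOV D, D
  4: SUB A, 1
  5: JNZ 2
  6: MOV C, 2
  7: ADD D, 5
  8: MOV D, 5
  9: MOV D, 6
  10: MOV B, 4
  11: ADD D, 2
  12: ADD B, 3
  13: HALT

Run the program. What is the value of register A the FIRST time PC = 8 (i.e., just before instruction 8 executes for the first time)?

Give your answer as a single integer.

Step 1: PC=0 exec 'MOV A, 2'. After: A=2 B=0 C=0 D=0 ZF=0 PC=1
Step 2: PC=1 exec 'MOV B, 5'. After: A=2 B=5 C=0 D=0 ZF=0 PC=2
Step 3: PC=2 exec 'ADD D, 5'. After: A=2 B=5 C=0 D=5 ZF=0 PC=3
Step 4: PC=3 exec 'MOV D, D'. After: A=2 B=5 C=0 D=5 ZF=0 PC=4
Step 5: PC=4 exec 'SUB A, 1'. After: A=1 B=5 C=0 D=5 ZF=0 PC=5
Step 6: PC=5 exec 'JNZ 2'. After: A=1 B=5 C=0 D=5 ZF=0 PC=2
Step 7: PC=2 exec 'ADD D, 5'. After: A=1 B=5 C=0 D=10 ZF=0 PC=3
Step 8: PC=3 exec 'MOV D, D'. After: A=1 B=5 C=0 D=10 ZF=0 PC=4
Step 9: PC=4 exec 'SUB A, 1'. After: A=0 B=5 C=0 D=10 ZF=1 PC=5
Step 10: PC=5 exec 'JNZ 2'. After: A=0 B=5 C=0 D=10 ZF=1 PC=6
Step 11: PC=6 exec 'MOV C, 2'. After: A=0 B=5 C=2 D=10 ZF=1 PC=7
Step 12: PC=7 exec 'ADD D, 5'. After: A=0 B=5 C=2 D=15 ZF=0 PC=8
First time PC=8: A=0

0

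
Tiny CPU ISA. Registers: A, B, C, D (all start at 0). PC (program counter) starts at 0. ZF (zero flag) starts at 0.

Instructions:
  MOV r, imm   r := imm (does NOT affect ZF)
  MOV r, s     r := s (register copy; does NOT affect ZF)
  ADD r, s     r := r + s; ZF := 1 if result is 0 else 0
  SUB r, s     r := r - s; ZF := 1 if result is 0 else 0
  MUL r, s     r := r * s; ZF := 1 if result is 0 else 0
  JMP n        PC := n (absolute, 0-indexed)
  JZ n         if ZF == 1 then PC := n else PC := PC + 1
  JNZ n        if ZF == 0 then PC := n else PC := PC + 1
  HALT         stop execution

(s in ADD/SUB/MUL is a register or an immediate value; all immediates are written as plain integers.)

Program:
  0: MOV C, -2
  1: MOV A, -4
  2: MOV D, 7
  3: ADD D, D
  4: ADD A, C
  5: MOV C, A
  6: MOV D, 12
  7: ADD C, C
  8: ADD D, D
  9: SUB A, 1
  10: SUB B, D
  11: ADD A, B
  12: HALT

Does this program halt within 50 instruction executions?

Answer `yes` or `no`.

Answer: yes

Derivation:
Step 1: PC=0 exec 'MOV C, -2'. After: A=0 B=0 C=-2 D=0 ZF=0 PC=1
Step 2: PC=1 exec 'MOV A, -4'. After: A=-4 B=0 C=-2 D=0 ZF=0 PC=2
Step 3: PC=2 exec 'MOV D, 7'. After: A=-4 B=0 C=-2 D=7 ZF=0 PC=3
Step 4: PC=3 exec 'ADD D, D'. After: A=-4 B=0 C=-2 D=14 ZF=0 PC=4
Step 5: PC=4 exec 'ADD A, C'. After: A=-6 B=0 C=-2 D=14 ZF=0 PC=5
Step 6: PC=5 exec 'MOV C, A'. After: A=-6 B=0 C=-6 D=14 ZF=0 PC=6
Step 7: PC=6 exec 'MOV D, 12'. After: A=-6 B=0 C=-6 D=12 ZF=0 PC=7
Step 8: PC=7 exec 'ADD C, C'. After: A=-6 B=0 C=-12 D=12 ZF=0 PC=8
Step 9: PC=8 exec 'ADD D, D'. After: A=-6 B=0 C=-12 D=24 ZF=0 PC=9
Step 10: PC=9 exec 'SUB A, 1'. After: A=-7 B=0 C=-12 D=24 ZF=0 PC=10
Step 11: PC=10 exec 'SUB B, D'. After: A=-7 B=-24 C=-12 D=24 ZF=0 PC=11
Step 12: PC=11 exec 'ADD A, B'. After: A=-31 B=-24 C=-12 D=24 ZF=0 PC=12
Step 13: PC=12 exec 'HALT'. After: A=-31 B=-24 C=-12 D=24 ZF=0 PC=12 HALTED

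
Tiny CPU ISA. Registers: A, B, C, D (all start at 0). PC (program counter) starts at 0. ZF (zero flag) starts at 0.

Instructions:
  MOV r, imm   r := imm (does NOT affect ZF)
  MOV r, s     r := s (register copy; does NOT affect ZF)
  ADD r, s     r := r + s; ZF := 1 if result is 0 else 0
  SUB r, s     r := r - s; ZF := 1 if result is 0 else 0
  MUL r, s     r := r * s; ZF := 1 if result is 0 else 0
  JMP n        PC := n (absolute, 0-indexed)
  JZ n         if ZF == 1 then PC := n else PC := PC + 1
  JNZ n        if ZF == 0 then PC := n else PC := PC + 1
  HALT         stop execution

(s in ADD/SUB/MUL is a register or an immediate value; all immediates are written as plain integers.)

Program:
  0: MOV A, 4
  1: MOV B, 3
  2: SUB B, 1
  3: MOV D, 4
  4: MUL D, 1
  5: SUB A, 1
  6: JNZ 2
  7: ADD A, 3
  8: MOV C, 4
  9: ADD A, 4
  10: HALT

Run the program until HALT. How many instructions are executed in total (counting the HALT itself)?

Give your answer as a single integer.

Answer: 26

Derivation:
Step 1: PC=0 exec 'MOV A, 4'. After: A=4 B=0 C=0 D=0 ZF=0 PC=1
Step 2: PC=1 exec 'MOV B, 3'. After: A=4 B=3 C=0 D=0 ZF=0 PC=2
Step 3: PC=2 exec 'SUB B, 1'. After: A=4 B=2 C=0 D=0 ZF=0 PC=3
Step 4: PC=3 exec 'MOV D, 4'. After: A=4 B=2 C=0 D=4 ZF=0 PC=4
Step 5: PC=4 exec 'MUL D, 1'. After: A=4 B=2 C=0 D=4 ZF=0 PC=5
Step 6: PC=5 exec 'SUB A, 1'. After: A=3 B=2 C=0 D=4 ZF=0 PC=6
Step 7: PC=6 exec 'JNZ 2'. After: A=3 B=2 C=0 D=4 ZF=0 PC=2
Step 8: PC=2 exec 'SUB B, 1'. After: A=3 B=1 C=0 D=4 ZF=0 PC=3
Step 9: PC=3 exec 'MOV D, 4'. After: A=3 B=1 C=0 D=4 ZF=0 PC=4
Step 10: PC=4 exec 'MUL D, 1'. After: A=3 B=1 C=0 D=4 ZF=0 PC=5
Step 11: PC=5 exec 'SUB A, 1'. After: A=2 B=1 C=0 D=4 ZF=0 PC=6
Step 12: PC=6 exec 'JNZ 2'. After: A=2 B=1 C=0 D=4 ZF=0 PC=2
Step 13: PC=2 exec 'SUB B, 1'. After: A=2 B=0 C=0 D=4 ZF=1 PC=3
Step 14: PC=3 exec 'MOV D, 4'. After: A=2 B=0 C=0 D=4 ZF=1 PC=4
Step 15: PC=4 exec 'MUL D, 1'. After: A=2 B=0 C=0 D=4 ZF=0 PC=5
Step 16: PC=5 exec 'SUB A, 1'. After: A=1 B=0 C=0 D=4 ZF=0 PC=6
Step 17: PC=6 exec 'JNZ 2'. After: A=1 B=0 C=0 D=4 ZF=0 PC=2
Step 18: PC=2 exec 'SUB B, 1'. After: A=1 B=-1 C=0 D=4 ZF=0 PC=3
Step 19: PC=3 exec 'MOV D, 4'. After: A=1 B=-1 C=0 D=4 ZF=0 PC=4
Step 20: PC=4 exec 'MUL D, 1'. After: A=1 B=-1 C=0 D=4 ZF=0 PC=5
Step 21: PC=5 exec 'SUB A, 1'. After: A=0 B=-1 C=0 D=4 ZF=1 PC=6
Step 22: PC=6 exec 'JNZ 2'. After: A=0 B=-1 C=0 D=4 ZF=1 PC=7
Step 23: PC=7 exec 'ADD A, 3'. After: A=3 B=-1 C=0 D=4 ZF=0 PC=8
Step 24: PC=8 exec 'MOV C, 4'. After: A=3 B=-1 C=4 D=4 ZF=0 PC=9
Step 25: PC=9 exec 'ADD A, 4'. After: A=7 B=-1 C=4 D=4 ZF=0 PC=10
Step 26: PC=10 exec 'HALT'. After: A=7 B=-1 C=4 D=4 ZF=0 PC=10 HALTED
Total instructions executed: 26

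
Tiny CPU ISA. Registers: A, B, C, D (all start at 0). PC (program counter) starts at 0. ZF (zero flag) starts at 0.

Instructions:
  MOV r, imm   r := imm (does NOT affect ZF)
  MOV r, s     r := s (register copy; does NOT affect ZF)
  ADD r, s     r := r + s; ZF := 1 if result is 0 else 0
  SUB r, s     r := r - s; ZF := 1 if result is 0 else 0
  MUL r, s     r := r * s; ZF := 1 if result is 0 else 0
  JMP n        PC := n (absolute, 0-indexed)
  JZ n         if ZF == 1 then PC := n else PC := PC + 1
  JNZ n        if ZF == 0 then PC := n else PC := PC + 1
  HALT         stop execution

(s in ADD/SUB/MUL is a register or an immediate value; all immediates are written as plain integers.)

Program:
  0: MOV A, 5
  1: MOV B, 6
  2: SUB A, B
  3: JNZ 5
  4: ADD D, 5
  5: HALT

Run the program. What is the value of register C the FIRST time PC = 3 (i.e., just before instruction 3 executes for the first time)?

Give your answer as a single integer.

Step 1: PC=0 exec 'MOV A, 5'. After: A=5 B=0 C=0 D=0 ZF=0 PC=1
Step 2: PC=1 exec 'MOV B, 6'. After: A=5 B=6 C=0 D=0 ZF=0 PC=2
Step 3: PC=2 exec 'SUB A, B'. After: A=-1 B=6 C=0 D=0 ZF=0 PC=3
First time PC=3: C=0

0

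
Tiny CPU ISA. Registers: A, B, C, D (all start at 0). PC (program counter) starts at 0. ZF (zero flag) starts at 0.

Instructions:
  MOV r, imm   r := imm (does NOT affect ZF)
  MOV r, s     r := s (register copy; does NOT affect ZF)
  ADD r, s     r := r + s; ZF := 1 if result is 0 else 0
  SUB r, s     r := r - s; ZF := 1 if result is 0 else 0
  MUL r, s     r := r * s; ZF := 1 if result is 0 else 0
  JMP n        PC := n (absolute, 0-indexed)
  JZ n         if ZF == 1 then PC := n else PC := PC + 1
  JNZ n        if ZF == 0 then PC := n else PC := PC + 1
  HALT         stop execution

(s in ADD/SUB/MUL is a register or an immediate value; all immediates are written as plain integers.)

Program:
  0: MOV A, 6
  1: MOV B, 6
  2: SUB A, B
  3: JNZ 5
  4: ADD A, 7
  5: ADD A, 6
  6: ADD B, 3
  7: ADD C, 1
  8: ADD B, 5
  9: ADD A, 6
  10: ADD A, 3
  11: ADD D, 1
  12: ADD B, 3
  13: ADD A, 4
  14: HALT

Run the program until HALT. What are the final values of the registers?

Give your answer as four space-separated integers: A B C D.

Answer: 26 17 1 1

Derivation:
Step 1: PC=0 exec 'MOV A, 6'. After: A=6 B=0 C=0 D=0 ZF=0 PC=1
Step 2: PC=1 exec 'MOV B, 6'. After: A=6 B=6 C=0 D=0 ZF=0 PC=2
Step 3: PC=2 exec 'SUB A, B'. After: A=0 B=6 C=0 D=0 ZF=1 PC=3
Step 4: PC=3 exec 'JNZ 5'. After: A=0 B=6 C=0 D=0 ZF=1 PC=4
Step 5: PC=4 exec 'ADD A, 7'. After: A=7 B=6 C=0 D=0 ZF=0 PC=5
Step 6: PC=5 exec 'ADD A, 6'. After: A=13 B=6 C=0 D=0 ZF=0 PC=6
Step 7: PC=6 exec 'ADD B, 3'. After: A=13 B=9 C=0 D=0 ZF=0 PC=7
Step 8: PC=7 exec 'ADD C, 1'. After: A=13 B=9 C=1 D=0 ZF=0 PC=8
Step 9: PC=8 exec 'ADD B, 5'. After: A=13 B=14 C=1 D=0 ZF=0 PC=9
Step 10: PC=9 exec 'ADD A, 6'. After: A=19 B=14 C=1 D=0 ZF=0 PC=10
Step 11: PC=10 exec 'ADD A, 3'. After: A=22 B=14 C=1 D=0 ZF=0 PC=11
Step 12: PC=11 exec 'ADD D, 1'. After: A=22 B=14 C=1 D=1 ZF=0 PC=12
Step 13: PC=12 exec 'ADD B, 3'. After: A=22 B=17 C=1 D=1 ZF=0 PC=13
Step 14: PC=13 exec 'ADD A, 4'. After: A=26 B=17 C=1 D=1 ZF=0 PC=14
Step 15: PC=14 exec 'HALT'. After: A=26 B=17 C=1 D=1 ZF=0 PC=14 HALTED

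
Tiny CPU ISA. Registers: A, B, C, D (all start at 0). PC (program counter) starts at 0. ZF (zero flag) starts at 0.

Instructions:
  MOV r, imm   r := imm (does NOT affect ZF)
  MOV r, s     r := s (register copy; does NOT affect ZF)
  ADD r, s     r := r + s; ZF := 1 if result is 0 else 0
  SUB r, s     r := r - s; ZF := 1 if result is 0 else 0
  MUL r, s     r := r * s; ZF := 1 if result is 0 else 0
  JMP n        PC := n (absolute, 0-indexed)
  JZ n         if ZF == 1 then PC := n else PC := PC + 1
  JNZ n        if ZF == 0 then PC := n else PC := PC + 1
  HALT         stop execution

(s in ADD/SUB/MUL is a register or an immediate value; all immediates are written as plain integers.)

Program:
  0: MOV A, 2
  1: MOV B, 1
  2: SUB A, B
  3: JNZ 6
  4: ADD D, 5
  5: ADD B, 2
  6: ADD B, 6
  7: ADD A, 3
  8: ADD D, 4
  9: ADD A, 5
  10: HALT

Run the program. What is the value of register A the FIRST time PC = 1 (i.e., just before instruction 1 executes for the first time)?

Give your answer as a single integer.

Step 1: PC=0 exec 'MOV A, 2'. After: A=2 B=0 C=0 D=0 ZF=0 PC=1
First time PC=1: A=2

2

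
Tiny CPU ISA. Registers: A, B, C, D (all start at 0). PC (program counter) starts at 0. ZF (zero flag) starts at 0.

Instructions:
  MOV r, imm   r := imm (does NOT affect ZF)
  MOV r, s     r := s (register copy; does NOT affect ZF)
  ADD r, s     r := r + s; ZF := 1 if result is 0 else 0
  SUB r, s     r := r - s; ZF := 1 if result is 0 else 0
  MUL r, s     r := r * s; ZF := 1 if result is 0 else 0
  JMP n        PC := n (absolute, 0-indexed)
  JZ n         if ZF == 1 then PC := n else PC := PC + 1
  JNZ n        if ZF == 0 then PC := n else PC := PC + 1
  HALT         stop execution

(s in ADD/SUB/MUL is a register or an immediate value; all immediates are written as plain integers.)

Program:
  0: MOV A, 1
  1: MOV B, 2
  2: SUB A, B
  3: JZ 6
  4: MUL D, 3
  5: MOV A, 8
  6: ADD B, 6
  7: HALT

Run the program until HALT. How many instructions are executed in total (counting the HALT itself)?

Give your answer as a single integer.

Step 1: PC=0 exec 'MOV A, 1'. After: A=1 B=0 C=0 D=0 ZF=0 PC=1
Step 2: PC=1 exec 'MOV B, 2'. After: A=1 B=2 C=0 D=0 ZF=0 PC=2
Step 3: PC=2 exec 'SUB A, B'. After: A=-1 B=2 C=0 D=0 ZF=0 PC=3
Step 4: PC=3 exec 'JZ 6'. After: A=-1 B=2 C=0 D=0 ZF=0 PC=4
Step 5: PC=4 exec 'MUL D, 3'. After: A=-1 B=2 C=0 D=0 ZF=1 PC=5
Step 6: PC=5 exec 'MOV A, 8'. After: A=8 B=2 C=0 D=0 ZF=1 PC=6
Step 7: PC=6 exec 'ADD B, 6'. After: A=8 B=8 C=0 D=0 ZF=0 PC=7
Step 8: PC=7 exec 'HALT'. After: A=8 B=8 C=0 D=0 ZF=0 PC=7 HALTED
Total instructions executed: 8

Answer: 8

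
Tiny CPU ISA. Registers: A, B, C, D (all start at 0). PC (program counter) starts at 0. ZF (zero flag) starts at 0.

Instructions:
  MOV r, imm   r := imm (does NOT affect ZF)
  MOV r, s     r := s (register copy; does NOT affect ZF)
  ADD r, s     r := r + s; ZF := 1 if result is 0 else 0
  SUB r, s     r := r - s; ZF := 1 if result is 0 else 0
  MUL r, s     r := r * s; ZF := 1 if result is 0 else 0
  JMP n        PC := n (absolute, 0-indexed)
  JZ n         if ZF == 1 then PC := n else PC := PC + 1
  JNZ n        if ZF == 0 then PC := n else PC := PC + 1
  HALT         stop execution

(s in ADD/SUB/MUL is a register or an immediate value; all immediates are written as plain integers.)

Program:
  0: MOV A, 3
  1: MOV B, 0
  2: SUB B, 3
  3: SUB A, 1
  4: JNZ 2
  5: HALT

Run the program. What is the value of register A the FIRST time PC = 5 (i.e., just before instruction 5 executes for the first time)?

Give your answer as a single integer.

Step 1: PC=0 exec 'MOV A, 3'. After: A=3 B=0 C=0 D=0 ZF=0 PC=1
Step 2: PC=1 exec 'MOV B, 0'. After: A=3 B=0 C=0 D=0 ZF=0 PC=2
Step 3: PC=2 exec 'SUB B, 3'. After: A=3 B=-3 C=0 D=0 ZF=0 PC=3
Step 4: PC=3 exec 'SUB A, 1'. After: A=2 B=-3 C=0 D=0 ZF=0 PC=4
Step 5: PC=4 exec 'JNZ 2'. After: A=2 B=-3 C=0 D=0 ZF=0 PC=2
Step 6: PC=2 exec 'SUB B, 3'. After: A=2 B=-6 C=0 D=0 ZF=0 PC=3
Step 7: PC=3 exec 'SUB A, 1'. After: A=1 B=-6 C=0 D=0 ZF=0 PC=4
Step 8: PC=4 exec 'JNZ 2'. After: A=1 B=-6 C=0 D=0 ZF=0 PC=2
Step 9: PC=2 exec 'SUB B, 3'. After: A=1 B=-9 C=0 D=0 ZF=0 PC=3
Step 10: PC=3 exec 'SUB A, 1'. After: A=0 B=-9 C=0 D=0 ZF=1 PC=4
Step 11: PC=4 exec 'JNZ 2'. After: A=0 B=-9 C=0 D=0 ZF=1 PC=5
First time PC=5: A=0

0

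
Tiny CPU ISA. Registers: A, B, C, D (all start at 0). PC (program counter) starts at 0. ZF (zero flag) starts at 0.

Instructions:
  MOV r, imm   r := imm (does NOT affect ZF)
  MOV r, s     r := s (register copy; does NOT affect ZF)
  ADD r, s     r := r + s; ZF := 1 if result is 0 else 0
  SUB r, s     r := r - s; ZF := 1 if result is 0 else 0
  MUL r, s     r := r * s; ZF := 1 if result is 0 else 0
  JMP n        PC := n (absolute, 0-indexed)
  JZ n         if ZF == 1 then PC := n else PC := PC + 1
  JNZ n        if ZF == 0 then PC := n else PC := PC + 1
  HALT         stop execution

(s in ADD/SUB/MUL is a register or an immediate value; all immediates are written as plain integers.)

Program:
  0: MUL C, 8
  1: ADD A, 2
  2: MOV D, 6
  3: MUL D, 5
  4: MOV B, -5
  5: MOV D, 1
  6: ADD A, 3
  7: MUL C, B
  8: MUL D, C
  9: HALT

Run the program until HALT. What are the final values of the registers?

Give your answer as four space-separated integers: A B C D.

Answer: 5 -5 0 0

Derivation:
Step 1: PC=0 exec 'MUL C, 8'. After: A=0 B=0 C=0 D=0 ZF=1 PC=1
Step 2: PC=1 exec 'ADD A, 2'. After: A=2 B=0 C=0 D=0 ZF=0 PC=2
Step 3: PC=2 exec 'MOV D, 6'. After: A=2 B=0 C=0 D=6 ZF=0 PC=3
Step 4: PC=3 exec 'MUL D, 5'. After: A=2 B=0 C=0 D=30 ZF=0 PC=4
Step 5: PC=4 exec 'MOV B, -5'. After: A=2 B=-5 C=0 D=30 ZF=0 PC=5
Step 6: PC=5 exec 'MOV D, 1'. After: A=2 B=-5 C=0 D=1 ZF=0 PC=6
Step 7: PC=6 exec 'ADD A, 3'. After: A=5 B=-5 C=0 D=1 ZF=0 PC=7
Step 8: PC=7 exec 'MUL C, B'. After: A=5 B=-5 C=0 D=1 ZF=1 PC=8
Step 9: PC=8 exec 'MUL D, C'. After: A=5 B=-5 C=0 D=0 ZF=1 PC=9
Step 10: PC=9 exec 'HALT'. After: A=5 B=-5 C=0 D=0 ZF=1 PC=9 HALTED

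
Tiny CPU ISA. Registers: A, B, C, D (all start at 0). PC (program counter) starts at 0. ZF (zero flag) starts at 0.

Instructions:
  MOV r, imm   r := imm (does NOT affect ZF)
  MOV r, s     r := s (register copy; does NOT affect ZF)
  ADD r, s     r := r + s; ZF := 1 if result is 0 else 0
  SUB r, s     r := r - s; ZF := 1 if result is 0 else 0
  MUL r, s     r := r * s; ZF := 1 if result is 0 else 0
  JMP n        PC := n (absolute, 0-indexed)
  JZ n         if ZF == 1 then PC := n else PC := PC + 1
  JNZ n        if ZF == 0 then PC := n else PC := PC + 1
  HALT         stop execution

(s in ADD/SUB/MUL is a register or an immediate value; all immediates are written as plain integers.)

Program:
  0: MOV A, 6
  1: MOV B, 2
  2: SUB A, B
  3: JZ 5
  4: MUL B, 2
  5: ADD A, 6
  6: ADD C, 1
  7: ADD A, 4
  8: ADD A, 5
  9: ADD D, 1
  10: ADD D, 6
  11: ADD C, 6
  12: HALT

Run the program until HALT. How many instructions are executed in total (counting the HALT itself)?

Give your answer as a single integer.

Step 1: PC=0 exec 'MOV A, 6'. After: A=6 B=0 C=0 D=0 ZF=0 PC=1
Step 2: PC=1 exec 'MOV B, 2'. After: A=6 B=2 C=0 D=0 ZF=0 PC=2
Step 3: PC=2 exec 'SUB A, B'. After: A=4 B=2 C=0 D=0 ZF=0 PC=3
Step 4: PC=3 exec 'JZ 5'. After: A=4 B=2 C=0 D=0 ZF=0 PC=4
Step 5: PC=4 exec 'MUL B, 2'. After: A=4 B=4 C=0 D=0 ZF=0 PC=5
Step 6: PC=5 exec 'ADD A, 6'. After: A=10 B=4 C=0 D=0 ZF=0 PC=6
Step 7: PC=6 exec 'ADD C, 1'. After: A=10 B=4 C=1 D=0 ZF=0 PC=7
Step 8: PC=7 exec 'ADD A, 4'. After: A=14 B=4 C=1 D=0 ZF=0 PC=8
Step 9: PC=8 exec 'ADD A, 5'. After: A=19 B=4 C=1 D=0 ZF=0 PC=9
Step 10: PC=9 exec 'ADD D, 1'. After: A=19 B=4 C=1 D=1 ZF=0 PC=10
Step 11: PC=10 exec 'ADD D, 6'. After: A=19 B=4 C=1 D=7 ZF=0 PC=11
Step 12: PC=11 exec 'ADD C, 6'. After: A=19 B=4 C=7 D=7 ZF=0 PC=12
Step 13: PC=12 exec 'HALT'. After: A=19 B=4 C=7 D=7 ZF=0 PC=12 HALTED
Total instructions executed: 13

Answer: 13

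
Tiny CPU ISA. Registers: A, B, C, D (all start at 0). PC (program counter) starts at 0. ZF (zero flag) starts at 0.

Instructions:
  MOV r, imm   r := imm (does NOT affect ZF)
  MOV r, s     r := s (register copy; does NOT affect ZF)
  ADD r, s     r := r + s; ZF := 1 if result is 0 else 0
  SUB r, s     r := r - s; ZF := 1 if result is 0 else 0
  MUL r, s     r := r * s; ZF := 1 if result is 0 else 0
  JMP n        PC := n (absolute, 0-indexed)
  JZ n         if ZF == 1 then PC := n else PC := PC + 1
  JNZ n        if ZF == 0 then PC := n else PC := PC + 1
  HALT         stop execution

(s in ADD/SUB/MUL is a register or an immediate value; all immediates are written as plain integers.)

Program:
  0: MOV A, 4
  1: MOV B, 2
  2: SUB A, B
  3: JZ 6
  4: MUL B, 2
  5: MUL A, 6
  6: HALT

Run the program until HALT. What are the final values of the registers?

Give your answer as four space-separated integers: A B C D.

Step 1: PC=0 exec 'MOV A, 4'. After: A=4 B=0 C=0 D=0 ZF=0 PC=1
Step 2: PC=1 exec 'MOV B, 2'. After: A=4 B=2 C=0 D=0 ZF=0 PC=2
Step 3: PC=2 exec 'SUB A, B'. After: A=2 B=2 C=0 D=0 ZF=0 PC=3
Step 4: PC=3 exec 'JZ 6'. After: A=2 B=2 C=0 D=0 ZF=0 PC=4
Step 5: PC=4 exec 'MUL B, 2'. After: A=2 B=4 C=0 D=0 ZF=0 PC=5
Step 6: PC=5 exec 'MUL A, 6'. After: A=12 B=4 C=0 D=0 ZF=0 PC=6
Step 7: PC=6 exec 'HALT'. After: A=12 B=4 C=0 D=0 ZF=0 PC=6 HALTED

Answer: 12 4 0 0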